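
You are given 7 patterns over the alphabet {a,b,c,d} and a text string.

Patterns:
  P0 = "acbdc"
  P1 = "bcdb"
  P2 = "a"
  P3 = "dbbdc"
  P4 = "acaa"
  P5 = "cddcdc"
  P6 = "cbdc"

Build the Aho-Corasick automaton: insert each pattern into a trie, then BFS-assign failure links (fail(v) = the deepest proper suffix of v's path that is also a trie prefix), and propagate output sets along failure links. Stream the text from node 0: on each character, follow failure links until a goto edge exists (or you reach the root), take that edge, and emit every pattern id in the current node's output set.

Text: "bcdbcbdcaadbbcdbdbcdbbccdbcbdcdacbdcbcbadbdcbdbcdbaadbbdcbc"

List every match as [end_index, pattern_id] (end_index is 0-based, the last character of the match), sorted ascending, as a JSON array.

Construct AC machine:
Trie (insert patterns):
  0='ε' goto a→1 b→6 c→17 d→10
  1='a' goto c→2  ←P2
  2='ac' goto a→15 b→3
  3='acb' goto d→4
  4='acbd' goto c→5
  5='acbdc' goto ·  ←P0
  6='b' goto c→7
  7='bc' goto d→8
  8='bcd' goto b→9
  9='bcdb' goto ·  ←P1
  10='d' goto b→11
  11='db' goto b→12
  12='dbb' goto d→13
  13='dbbd' goto c→14
  14='dbbdc' goto ·  ←P3
  15='aca' goto a→16
  16='acaa' goto ·  ←P4
  17='c' goto b→23 d→18
  18='cd' goto d→19
  19='cdd' goto c→20
  20='cddc' goto d→21
  21='cddcd' goto c→22
  22='cddcdc' goto ·  ←P5
  23='cb' goto d→24
  24='cbd' goto c→25
  25='cbdc' goto ·  ←P6

BFS fail/out derivation:
  n1('a'): parent n0 fail=0; on 'a' 0 → fail=0;  out {2}∪∅={2}
  n6('b'): parent n0 fail=0; on 'b' 0 → fail=0;  out ∅∪∅=∅
  n10('d'): parent n0 fail=0; on 'd' 0 → fail=0;  out ∅∪∅=∅
  n17('c'): parent n0 fail=0; on 'c' 0 → fail=0;  out ∅∪∅=∅
  n2('ac'): parent n1 fail=0; on 'c' 0 → fail=17;  out ∅∪∅=∅
  n7('bc'): parent n6 fail=0; on 'c' 0 → fail=17;  out ∅∪∅=∅
  n11('db'): parent n10 fail=0; on 'b' 0 → fail=6;  out ∅∪∅=∅
  n18('cd'): parent n17 fail=0; on 'd' 0 → fail=10;  out ∅∪∅=∅
  n23('cb'): parent n17 fail=0; on 'b' 0 → fail=6;  out ∅∪∅=∅
  n3('acb'): parent n2 fail=17; on 'b' 17 → fail=23;  out ∅∪∅=∅
  n8('bcd'): parent n7 fail=17; on 'd' 17 → fail=18;  out ∅∪∅=∅
  n12('dbb'): parent n11 fail=6; on 'b' 6→0 → fail=6;  out ∅∪∅=∅
  n15('aca'): parent n2 fail=17; on 'a' 17→0 → fail=1;  out ∅∪{2}={2}
  n19('cdd'): parent n18 fail=10; on 'd' 10→0 → fail=10;  out ∅∪∅=∅
  n24('cbd'): parent n23 fail=6; on 'd' 6→0 → fail=10;  out ∅∪∅=∅
  n4('acbd'): parent n3 fail=23; on 'd' 23 → fail=24;  out ∅∪∅=∅
  n9('bcdb'): parent n8 fail=18; on 'b' 18→10 → fail=11;  out {1}∪∅={1}
  n13('dbbd'): parent n12 fail=6; on 'd' 6→0 → fail=10;  out ∅∪∅=∅
  n16('acaa'): parent n15 fail=1; on 'a' 1→0 → fail=1;  out {4}∪{2}={2,4}
  n20('cddc'): parent n19 fail=10; on 'c' 10→0 → fail=17;  out ∅∪∅=∅
  n25('cbdc'): parent n24 fail=10; on 'c' 10→0 → fail=17;  out {6}∪∅={6}
  n5('acbdc'): parent n4 fail=24; on 'c' 24 → fail=25;  out {0}∪{6}={0,6}
  n14('dbbdc'): parent n13 fail=10; on 'c' 10→0 → fail=17;  out {3}∪∅={3}
  n21('cddcd'): parent n20 fail=17; on 'd' 17 → fail=18;  out ∅∪∅=∅
  n22('cddcdc'): parent n21 fail=18; on 'c' 18→10→0 → fail=17;  out {5}∪∅={5}

Run:
[0] read 'b'  n0⇒n6
[1] read 'c'  n6⇒n7
[2] read 'd'  n7⇒n8
[3] read 'b'  n8⇒n9  emit P1@[0:3]
[4] read 'c'  n9⇒n7 (fail-walked)
[5] read 'b'  n7⇒n23 (fail-walked)
[6] read 'd'  n23⇒n24
[7] read 'c'  n24⇒n25  emit P6@[4:7]
[8] read 'a'  n25⇒n1 (fail-walked)  emit P2@[8:8]
[9] read 'a'  n1⇒n1 (fail-walked)  emit P2@[9:9]
[10] read 'd'  n1⇒n10 (fail-walked)
[11] read 'b'  n10⇒n11
[12] read 'b'  n11⇒n12
[13] read 'c'  n12⇒n7 (fail-walked)
[14] read 'd'  n7⇒n8
[15] read 'b'  n8⇒n9  emit P1@[12:15]
[16] read 'd'  n9⇒n10 (fail-walked)
[17] read 'b'  n10⇒n11
[18] read 'c'  n11⇒n7 (fail-walked)
[19] read 'd'  n7⇒n8
[20] read 'b'  n8⇒n9  emit P1@[17:20]
[21] read 'b'  n9⇒n12 (fail-walked)
[22] read 'c'  n12⇒n7 (fail-walked)
[23] read 'c'  n7⇒n17 (fail-walked)
[24] read 'd'  n17⇒n18
[25] read 'b'  n18⇒n11 (fail-walked)
[26] read 'c'  n11⇒n7 (fail-walked)
[27] read 'b'  n7⇒n23 (fail-walked)
[28] read 'd'  n23⇒n24
[29] read 'c'  n24⇒n25  emit P6@[26:29]
[30] read 'd'  n25⇒n18 (fail-walked)
[31] read 'a'  n18⇒n1 (fail-walked)  emit P2@[31:31]
[32] read 'c'  n1⇒n2
[33] read 'b'  n2⇒n3
[34] read 'd'  n3⇒n4
[35] read 'c'  n4⇒n5  emit P0@[31:35],P6@[32:35]
[36] read 'b'  n5⇒n23 (fail-walked)
[37] read 'c'  n23⇒n7 (fail-walked)
[38] read 'b'  n7⇒n23 (fail-walked)
[39] read 'a'  n23⇒n1 (fail-walked)  emit P2@[39:39]
[40] read 'd'  n1⇒n10 (fail-walked)
[41] read 'b'  n10⇒n11
[42] read 'd'  n11⇒n10 (fail-walked)
[43] read 'c'  n10⇒n17 (fail-walked)
[44] read 'b'  n17⇒n23
[45] read 'd'  n23⇒n24
[46] read 'b'  n24⇒n11 (fail-walked)
[47] read 'c'  n11⇒n7 (fail-walked)
[48] read 'd'  n7⇒n8
[49] read 'b'  n8⇒n9  emit P1@[46:49]
[50] read 'a'  n9⇒n1 (fail-walked)  emit P2@[50:50]
[51] read 'a'  n1⇒n1 (fail-walked)  emit P2@[51:51]
[52] read 'd'  n1⇒n10 (fail-walked)
[53] read 'b'  n10⇒n11
[54] read 'b'  n11⇒n12
[55] read 'd'  n12⇒n13
[56] read 'c'  n13⇒n14  emit P3@[52:56]
[57] read 'b'  n14⇒n23 (fail-walked)
[58] read 'c'  n23⇒n7 (fail-walked)

All matches (sorted): [[3,1],[7,6],[8,2],[9,2],[15,1],[20,1],[29,6],[31,2],[35,0],[35,6],[39,2],[49,1],[50,2],[51,2],[56,3]]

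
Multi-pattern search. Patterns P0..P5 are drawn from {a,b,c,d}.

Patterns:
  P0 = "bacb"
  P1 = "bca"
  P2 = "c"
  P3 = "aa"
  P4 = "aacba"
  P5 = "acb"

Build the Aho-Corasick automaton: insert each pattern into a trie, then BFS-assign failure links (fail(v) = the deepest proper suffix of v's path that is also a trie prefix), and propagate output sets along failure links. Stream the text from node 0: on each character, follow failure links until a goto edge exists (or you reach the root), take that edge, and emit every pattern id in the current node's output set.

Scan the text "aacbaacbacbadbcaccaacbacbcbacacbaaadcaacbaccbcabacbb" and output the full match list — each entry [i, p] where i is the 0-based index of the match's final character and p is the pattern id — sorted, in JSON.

Construct AC machine:
Trie (insert patterns):
  n0 'ε': a→8 b→1 c→7
  n1 'b': a→2 c→5
  n2 'ba': c→3
  n3 'bac': b→4
  n4 'bacb': ·  [P0 ends]
  n5 'bc': a→6
  n6 'bca': ·  [P1 ends]
  n7 'c': ·  [P2 ends]
  n8 'a': a→9 c→13
  n9 'aa': c→10  [P3 ends]
  n10 'aac': b→11
  n11 'aacb': a→12
  n12 'aacba': ·  [P4 ends]
  n13 'ac': b→14
  n14 'acb': ·  [P5 ends]

BFS fail/out derivation:
  fail(1) 'b': from fail(0)=0 chase 'b': 0 ⇒ 0;  out=∅∪out(0)=∅
  fail(7) 'c': from fail(0)=0 chase 'c': 0 ⇒ 0;  out={2}∪out(0)={2}
  fail(8) 'a': from fail(0)=0 chase 'a': 0 ⇒ 0;  out=∅∪out(0)=∅
  fail(2) 'ba': from fail(1)=0 chase 'a': 0 ⇒ 8;  out=∅∪out(8)=∅
  fail(5) 'bc': from fail(1)=0 chase 'c': 0 ⇒ 7;  out=∅∪out(7)={2}
  fail(9) 'aa': from fail(8)=0 chase 'a': 0 ⇒ 8;  out={3}∪out(8)={3}
  fail(13) 'ac': from fail(8)=0 chase 'c': 0 ⇒ 7;  out=∅∪out(7)={2}
  fail(3) 'bac': from fail(2)=8 chase 'c': 8 ⇒ 13;  out=∅∪out(13)={2}
  fail(6) 'bca': from fail(5)=7 chase 'a': 7→0 ⇒ 8;  out={1}∪out(8)={1}
  fail(10) 'aac': from fail(9)=8 chase 'c': 8 ⇒ 13;  out=∅∪out(13)={2}
  fail(14) 'acb': from fail(13)=7 chase 'b': 7→0 ⇒ 1;  out={5}∪out(1)={5}
  fail(4) 'bacb': from fail(3)=13 chase 'b': 13 ⇒ 14;  out={0}∪out(14)={0,5}
  fail(11) 'aacb': from fail(10)=13 chase 'b': 13 ⇒ 14;  out=∅∪out(14)={5}
  fail(12) 'aacba': from fail(11)=14 chase 'a': 14→1 ⇒ 2;  out={4}∪out(2)={4}

Scan:
[0] read 'a'  n0⇒n8
[1] read 'a'  n8⇒n9  ** P3@[0:1]
[2] read 'c'  n9⇒n10  ** P2@[2:2]
[3] read 'b'  n10⇒n11  ** P5@[1:3]
[4] read 'a'  n11⇒n12  ** P4@[0:4]
[5] read 'a'  n12⇒n9 ·f  ** P3@[4:5]
[6] read 'c'  n9⇒n10  ** P2@[6:6]
[7] read 'b'  n10⇒n11  ** P5@[5:7]
[8] read 'a'  n11⇒n12  ** P4@[4:8]
[9] read 'c'  n12⇒n3 ·f  ** P2@[9:9]
[10] read 'b'  n3⇒n4  ** P0@[7:10],P5@[8:10]
[11] read 'a'  n4⇒n2 ·f
[12] read 'd'  n2⇒n0 ·f
[13] read 'b'  n0⇒n1
[14] read 'c'  n1⇒n5  ** P2@[14:14]
[15] read 'a'  n5⇒n6  ** P1@[13:15]
[16] read 'c'  n6⇒n13 ·f  ** P2@[16:16]
[17] read 'c'  n13⇒n7 ·f  ** P2@[17:17]
[18] read 'a'  n7⇒n8 ·f
[19] read 'a'  n8⇒n9  ** P3@[18:19]
[20] read 'c'  n9⇒n10  ** P2@[20:20]
[21] read 'b'  n10⇒n11  ** P5@[19:21]
[22] read 'a'  n11⇒n12  ** P4@[18:22]
[23] read 'c'  n12⇒n3 ·f  ** P2@[23:23]
[24] read 'b'  n3⇒n4  ** P0@[21:24],P5@[22:24]
[25] read 'c'  n4⇒n5 ·f  ** P2@[25:25]
[26] read 'b'  n5⇒n1 ·f
[27] read 'a'  n1⇒n2
[28] read 'c'  n2⇒n3  ** P2@[28:28]
[29] read 'a'  n3⇒n8 ·f
[30] read 'c'  n8⇒n13  ** P2@[30:30]
[31] read 'b'  n13⇒n14  ** P5@[29:31]
[32] read 'a'  n14⇒n2 ·f
[33] read 'a'  n2⇒n9 ·f  ** P3@[32:33]
[34] read 'a'  n9⇒n9 ·f  ** P3@[33:34]
[35] read 'd'  n9⇒n0 ·f
[36] read 'c'  n0⇒n7  ** P2@[36:36]
[37] read 'a'  n7⇒n8 ·f
[38] read 'a'  n8⇒n9  ** P3@[37:38]
[39] read 'c'  n9⇒n10  ** P2@[39:39]
[40] read 'b'  n10⇒n11  ** P5@[38:40]
[41] read 'a'  n11⇒n12  ** P4@[37:41]
[42] read 'c'  n12⇒n3 ·f  ** P2@[42:42]
[43] read 'c'  n3⇒n7 ·f  ** P2@[43:43]
[44] read 'b'  n7⇒n1 ·f
[45] read 'c'  n1⇒n5  ** P2@[45:45]
[46] read 'a'  n5⇒n6  ** P1@[44:46]
[47] read 'b'  n6⇒n1 ·f
[48] read 'a'  n1⇒n2
[49] read 'c'  n2⇒n3  ** P2@[49:49]
[50] read 'b'  n3⇒n4  ** P0@[47:50],P5@[48:50]
[51] read 'b'  n4⇒n1 ·f

Matches: [[1,3],[2,2],[3,5],[4,4],[5,3],[6,2],[7,5],[8,4],[9,2],[10,0],[10,5],[14,2],[15,1],[16,2],[17,2],[19,3],[20,2],[21,5],[22,4],[23,2],[24,0],[24,5],[25,2],[28,2],[30,2],[31,5],[33,3],[34,3],[36,2],[38,3],[39,2],[40,5],[41,4],[42,2],[43,2],[45,2],[46,1],[49,2],[50,0],[50,5]]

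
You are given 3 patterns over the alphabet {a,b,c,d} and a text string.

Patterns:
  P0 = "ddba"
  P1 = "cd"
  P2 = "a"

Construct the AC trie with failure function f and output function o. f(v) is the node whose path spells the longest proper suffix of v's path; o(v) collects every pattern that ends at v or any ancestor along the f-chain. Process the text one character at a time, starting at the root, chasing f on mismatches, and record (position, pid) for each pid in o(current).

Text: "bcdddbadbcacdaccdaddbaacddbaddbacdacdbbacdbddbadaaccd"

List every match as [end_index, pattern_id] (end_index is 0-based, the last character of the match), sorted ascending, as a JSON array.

Build:
Trie nodes:
  n0 'ε': a→7 c→5 d→1
  n1 'd': d→2
  n2 'dd': b→3
  n3 'ddb': a→4
  n4 'ddba': ·  [P0 ends]
  n5 'c': d→6
  n6 'cd': ·  [P1 ends]
  n7 'a': ·  [P2 ends]

Failure links (BFS by depth):
  n1('d'): parent n0 fail=0; on 'd' 0 → fail=0;  out ∅∪∅=∅
  n5('c'): parent n0 fail=0; on 'c' 0 → fail=0;  out ∅∪∅=∅
  n7('a'): parent n0 fail=0; on 'a' 0 → fail=0;  out {2}∪∅={2}
  n2('dd'): parent n1 fail=0; on 'd' 0 → fail=1;  out ∅∪∅=∅
  n6('cd'): parent n5 fail=0; on 'd' 0 → fail=1;  out {1}∪∅={1}
  n3('ddb'): parent n2 fail=1; on 'b' 1→0 → fail=0;  out ∅∪∅=∅
  n4('ddba'): parent n3 fail=0; on 'a' 0 → fail=7;  out {0}∪{2}={0,2}

Scan:
[0] read 'b'  n0⇒n0
[1] read 'c'  n0⇒n5
[2] read 'd'  n5⇒n6  ** P1@[1:2]
[3] read 'd'  n6⇒n2 ·f
[4] read 'd'  n2⇒n2 ·f
[5] read 'b'  n2⇒n3
[6] read 'a'  n3⇒n4  ** P0@[3:6],P2@[6:6]
[7] read 'd'  n4⇒n1 ·f
[8] read 'b'  n1⇒n0 ·f
[9] read 'c'  n0⇒n5
[10] read 'a'  n5⇒n7 ·f  ** P2@[10:10]
[11] read 'c'  n7⇒n5 ·f
[12] read 'd'  n5⇒n6  ** P1@[11:12]
[13] read 'a'  n6⇒n7 ·f  ** P2@[13:13]
[14] read 'c'  n7⇒n5 ·f
[15] read 'c'  n5⇒n5 ·f
[16] read 'd'  n5⇒n6  ** P1@[15:16]
[17] read 'a'  n6⇒n7 ·f  ** P2@[17:17]
[18] read 'd'  n7⇒n1 ·f
[19] read 'd'  n1⇒n2
[20] read 'b'  n2⇒n3
[21] read 'a'  n3⇒n4  ** P0@[18:21],P2@[21:21]
[22] read 'a'  n4⇒n7 ·f  ** P2@[22:22]
[23] read 'c'  n7⇒n5 ·f
[24] read 'd'  n5⇒n6  ** P1@[23:24]
[25] read 'd'  n6⇒n2 ·f
[26] read 'b'  n2⇒n3
[27] read 'a'  n3⇒n4  ** P0@[24:27],P2@[27:27]
[28] read 'd'  n4⇒n1 ·f
[29] read 'd'  n1⇒n2
[30] read 'b'  n2⇒n3
[31] read 'a'  n3⇒n4  ** P0@[28:31],P2@[31:31]
[32] read 'c'  n4⇒n5 ·f
[33] read 'd'  n5⇒n6  ** P1@[32:33]
[34] read 'a'  n6⇒n7 ·f  ** P2@[34:34]
[35] read 'c'  n7⇒n5 ·f
[36] read 'd'  n5⇒n6  ** P1@[35:36]
[37] read 'b'  n6⇒n0 ·f
[38] read 'b'  n0⇒n0
[39] read 'a'  n0⇒n7  ** P2@[39:39]
[40] read 'c'  n7⇒n5 ·f
[41] read 'd'  n5⇒n6  ** P1@[40:41]
[42] read 'b'  n6⇒n0 ·f
[43] read 'd'  n0⇒n1
[44] read 'd'  n1⇒n2
[45] read 'b'  n2⇒n3
[46] read 'a'  n3⇒n4  ** P0@[43:46],P2@[46:46]
[47] read 'd'  n4⇒n1 ·f
[48] read 'a'  n1⇒n7 ·f  ** P2@[48:48]
[49] read 'a'  n7⇒n7 ·f  ** P2@[49:49]
[50] read 'c'  n7⇒n5 ·f
[51] read 'c'  n5⇒n5 ·f
[52] read 'd'  n5⇒n6  ** P1@[51:52]

All matches (sorted): [[2,1],[6,0],[6,2],[10,2],[12,1],[13,2],[16,1],[17,2],[21,0],[21,2],[22,2],[24,1],[27,0],[27,2],[31,0],[31,2],[33,1],[34,2],[36,1],[39,2],[41,1],[46,0],[46,2],[48,2],[49,2],[52,1]]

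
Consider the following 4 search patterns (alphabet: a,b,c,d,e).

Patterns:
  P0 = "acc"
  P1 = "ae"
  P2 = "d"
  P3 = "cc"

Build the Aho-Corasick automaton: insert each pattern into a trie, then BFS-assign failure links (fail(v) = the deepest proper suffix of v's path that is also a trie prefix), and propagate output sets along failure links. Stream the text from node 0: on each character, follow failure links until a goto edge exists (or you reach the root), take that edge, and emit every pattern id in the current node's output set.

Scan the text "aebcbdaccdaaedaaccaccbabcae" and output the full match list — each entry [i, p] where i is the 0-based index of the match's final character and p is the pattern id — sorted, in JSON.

Build:
Trie (insert patterns):
  n0 'ε': a→1 c→6 d→5
  n1 'a': c→2 e→4
  n2 'ac': c→3
  n3 'acc': ·  [P0 ends]
  n4 'ae': ·  [P1 ends]
  n5 'd': ·  [P2 ends]
  n6 'c': c→7
  n7 'cc': ·  [P3 ends]

Failure links (BFS by depth):
  fail(1) 'a': from fail(0)=0 chase 'a': 0 ⇒ 0;  out=∅∪out(0)=∅
  fail(5) 'd': from fail(0)=0 chase 'd': 0 ⇒ 0;  out={2}∪out(0)={2}
  fail(6) 'c': from fail(0)=0 chase 'c': 0 ⇒ 0;  out=∅∪out(0)=∅
  fail(2) 'ac': from fail(1)=0 chase 'c': 0 ⇒ 6;  out=∅∪out(6)=∅
  fail(4) 'ae': from fail(1)=0 chase 'e': 0 ⇒ 0;  out={1}∪out(0)={1}
  fail(7) 'cc': from fail(6)=0 chase 'c': 0 ⇒ 6;  out={3}∪out(6)={3}
  fail(3) 'acc': from fail(2)=6 chase 'c': 6 ⇒ 7;  out={0}∪out(7)={0,3}

Run:
[0] read 'a'  n0⇒n1
[1] read 'e'  n1⇒n4  emit P1@[0:1]
[2] read 'b'  n4⇒n0 ·f
[3] read 'c'  n0⇒n6
[4] read 'b'  n6⇒n0 ·f
[5] read 'd'  n0⇒n5  emit P2@[5:5]
[6] read 'a'  n5⇒n1 ·f
[7] read 'c'  n1⇒n2
[8] read 'c'  n2⇒n3  emit P0@[6:8],P3@[7:8]
[9] read 'd'  n3⇒n5 ·f  emit P2@[9:9]
[10] read 'a'  n5⇒n1 ·f
[11] read 'a'  n1⇒n1 ·f
[12] read 'e'  n1⇒n4  emit P1@[11:12]
[13] read 'd'  n4⇒n5 ·f  emit P2@[13:13]
[14] read 'a'  n5⇒n1 ·f
[15] read 'a'  n1⇒n1 ·f
[16] read 'c'  n1⇒n2
[17] read 'c'  n2⇒n3  emit P0@[15:17],P3@[16:17]
[18] read 'a'  n3⇒n1 ·f
[19] read 'c'  n1⇒n2
[20] read 'c'  n2⇒n3  emit P0@[18:20],P3@[19:20]
[21] read 'b'  n3⇒n0 ·f
[22] read 'a'  n0⇒n1
[23] read 'b'  n1⇒n0 ·f
[24] read 'c'  n0⇒n6
[25] read 'a'  n6⇒n1 ·f
[26] read 'e'  n1⇒n4  emit P1@[25:26]

All matches (sorted): [[1,1],[5,2],[8,0],[8,3],[9,2],[12,1],[13,2],[17,0],[17,3],[20,0],[20,3],[26,1]]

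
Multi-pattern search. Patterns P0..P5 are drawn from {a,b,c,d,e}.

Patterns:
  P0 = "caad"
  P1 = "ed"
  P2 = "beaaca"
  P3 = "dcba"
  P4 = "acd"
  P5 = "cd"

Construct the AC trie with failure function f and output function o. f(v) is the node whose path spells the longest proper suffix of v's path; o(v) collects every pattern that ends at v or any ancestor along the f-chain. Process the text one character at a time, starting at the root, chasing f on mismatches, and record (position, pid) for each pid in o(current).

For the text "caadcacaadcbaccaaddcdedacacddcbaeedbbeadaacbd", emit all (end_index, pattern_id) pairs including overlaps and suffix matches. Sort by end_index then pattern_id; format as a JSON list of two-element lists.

Build:
Trie nodes:
  0='ε' goto a→17 b→7 c→1 d→13 e→5
  1='c' goto a→2 d→20
  2='ca' goto a→3
  3='caa' goto d→4
  4='caad' goto ·  ←P0
  5='e' goto d→6
  6='ed' goto ·  ←P1
  7='b' goto e→8
  8='be' goto a→9
  9='bea' goto a→10
  10='beaa' goto c→11
  11='beaac' goto a→12
  12='beaaca' goto ·  ←P2
  13='d' goto c→14
  14='dc' goto b→15
  15='dcb' goto a→16
  16='dcba' goto ·  ←P3
  17='a' goto c→18
  18='ac' goto d→19
  19='acd' goto ·  ←P4
  20='cd' goto ·  ←P5

Failure links (BFS by depth):
  fail(1) 'c': from fail(0)=0 chase 'c': 0 ⇒ 0;  out=∅∪out(0)=∅
  fail(5) 'e': from fail(0)=0 chase 'e': 0 ⇒ 0;  out=∅∪out(0)=∅
  fail(7) 'b': from fail(0)=0 chase 'b': 0 ⇒ 0;  out=∅∪out(0)=∅
  fail(13) 'd': from fail(0)=0 chase 'd': 0 ⇒ 0;  out=∅∪out(0)=∅
  fail(17) 'a': from fail(0)=0 chase 'a': 0 ⇒ 0;  out=∅∪out(0)=∅
  fail(2) 'ca': from fail(1)=0 chase 'a': 0 ⇒ 17;  out=∅∪out(17)=∅
  fail(6) 'ed': from fail(5)=0 chase 'd': 0 ⇒ 13;  out={1}∪out(13)={1}
  fail(8) 'be': from fail(7)=0 chase 'e': 0 ⇒ 5;  out=∅∪out(5)=∅
  fail(14) 'dc': from fail(13)=0 chase 'c': 0 ⇒ 1;  out=∅∪out(1)=∅
  fail(18) 'ac': from fail(17)=0 chase 'c': 0 ⇒ 1;  out=∅∪out(1)=∅
  fail(20) 'cd': from fail(1)=0 chase 'd': 0 ⇒ 13;  out={5}∪out(13)={5}
  fail(3) 'caa': from fail(2)=17 chase 'a': 17→0 ⇒ 17;  out=∅∪out(17)=∅
  fail(9) 'bea': from fail(8)=5 chase 'a': 5→0 ⇒ 17;  out=∅∪out(17)=∅
  fail(15) 'dcb': from fail(14)=1 chase 'b': 1→0 ⇒ 7;  out=∅∪out(7)=∅
  fail(19) 'acd': from fail(18)=1 chase 'd': 1 ⇒ 20;  out={4}∪out(20)={4,5}
  fail(4) 'caad': from fail(3)=17 chase 'd': 17→0 ⇒ 13;  out={0}∪out(13)={0}
  fail(10) 'beaa': from fail(9)=17 chase 'a': 17→0 ⇒ 17;  out=∅∪out(17)=∅
  fail(16) 'dcba': from fail(15)=7 chase 'a': 7→0 ⇒ 17;  out={3}∪out(17)={3}
  fail(11) 'beaac': from fail(10)=17 chase 'c': 17 ⇒ 18;  out=∅∪out(18)=∅
  fail(12) 'beaaca': from fail(11)=18 chase 'a': 18→1 ⇒ 2;  out={2}∪out(2)={2}

Run:
pos 0 'c': at 1
pos 1 'a': at 2
pos 2 'a': at 3
pos 3 'd': at 4  ** P0@[0:3]
pos 4 'c': at 14 (via fail)
pos 5 'a': at 2 (via fail)
pos 6 'c': at 18 (via fail)
pos 7 'a': at 2 (via fail)
pos 8 'a': at 3
pos 9 'd': at 4  ** P0@[6:9]
pos 10 'c': at 14 (via fail)
pos 11 'b': at 15
pos 12 'a': at 16  ** P3@[9:12]
pos 13 'c': at 18 (via fail)
pos 14 'c': at 1 (via fail)
pos 15 'a': at 2
pos 16 'a': at 3
pos 17 'd': at 4  ** P0@[14:17]
pos 18 'd': at 13 (via fail)
pos 19 'c': at 14
pos 20 'd': at 20 (via fail)  ** P5@[19:20]
pos 21 'e': at 5 (via fail)
pos 22 'd': at 6  ** P1@[21:22]
pos 23 'a': at 17 (via fail)
pos 24 'c': at 18
pos 25 'a': at 2 (via fail)
pos 26 'c': at 18 (via fail)
pos 27 'd': at 19  ** P4@[25:27],P5@[26:27]
pos 28 'd': at 13 (via fail)
pos 29 'c': at 14
pos 30 'b': at 15
pos 31 'a': at 16  ** P3@[28:31]
pos 32 'e': at 5 (via fail)
pos 33 'e': at 5 (via fail)
pos 34 'd': at 6  ** P1@[33:34]
pos 35 'b': at 7 (via fail)
pos 36 'b': at 7 (via fail)
pos 37 'e': at 8
pos 38 'a': at 9
pos 39 'd': at 13 (via fail)
pos 40 'a': at 17 (via fail)
pos 41 'a': at 17 (via fail)
pos 42 'c': at 18
pos 43 'b': at 7 (via fail)
pos 44 'd': at 13 (via fail)

Matches: [[3,0],[9,0],[12,3],[17,0],[20,5],[22,1],[27,4],[27,5],[31,3],[34,1]]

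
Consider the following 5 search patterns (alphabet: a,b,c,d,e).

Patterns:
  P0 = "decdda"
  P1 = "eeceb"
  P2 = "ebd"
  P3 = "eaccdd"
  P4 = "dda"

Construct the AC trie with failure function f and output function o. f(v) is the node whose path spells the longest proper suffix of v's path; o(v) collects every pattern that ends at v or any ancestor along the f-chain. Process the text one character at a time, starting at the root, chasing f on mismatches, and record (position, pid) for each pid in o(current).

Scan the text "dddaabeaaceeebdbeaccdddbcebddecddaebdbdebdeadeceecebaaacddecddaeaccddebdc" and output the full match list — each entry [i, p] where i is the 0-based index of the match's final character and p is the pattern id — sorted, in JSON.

Construct AC machine:
Trie (insert patterns):
  0='ε' goto d→1 e→7
  1='d' goto d→19 e→2
  2='de' goto c→3
  3='dec' goto d→4
  4='decd' goto d→5
  5='decdd' goto a→6
  6='decdda' goto ·  ←P0
  7='e' goto a→14 b→12 e→8
  8='ee' goto c→9
  9='eec' goto e→10
  10='eece' goto b→11
  11='eeceb' goto ·  ←P1
  12='eb' goto d→13
  13='ebd' goto ·  ←P2
  14='ea' goto c→15
  15='eac' goto c→16
  16='eacc' goto d→17
  17='eaccd' goto d→18
  18='eaccdd' goto ·  ←P3
  19='dd' goto a→20
  20='dda' goto ·  ←P4

Failure links (BFS by depth):
  fail(1) 'd': from fail(0)=0 chase 'd': 0 ⇒ 0;  out=∅∪out(0)=∅
  fail(7) 'e': from fail(0)=0 chase 'e': 0 ⇒ 0;  out=∅∪out(0)=∅
  fail(2) 'de': from fail(1)=0 chase 'e': 0 ⇒ 7;  out=∅∪out(7)=∅
  fail(8) 'ee': from fail(7)=0 chase 'e': 0 ⇒ 7;  out=∅∪out(7)=∅
  fail(12) 'eb': from fail(7)=0 chase 'b': 0 ⇒ 0;  out=∅∪out(0)=∅
  fail(14) 'ea': from fail(7)=0 chase 'a': 0 ⇒ 0;  out=∅∪out(0)=∅
  fail(19) 'dd': from fail(1)=0 chase 'd': 0 ⇒ 1;  out=∅∪out(1)=∅
  fail(3) 'dec': from fail(2)=7 chase 'c': 7→0 ⇒ 0;  out=∅∪out(0)=∅
  fail(9) 'eec': from fail(8)=7 chase 'c': 7→0 ⇒ 0;  out=∅∪out(0)=∅
  fail(13) 'ebd': from fail(12)=0 chase 'd': 0 ⇒ 1;  out={2}∪out(1)={2}
  fail(15) 'eac': from fail(14)=0 chase 'c': 0 ⇒ 0;  out=∅∪out(0)=∅
  fail(20) 'dda': from fail(19)=1 chase 'a': 1→0 ⇒ 0;  out={4}∪out(0)={4}
  fail(4) 'decd': from fail(3)=0 chase 'd': 0 ⇒ 1;  out=∅∪out(1)=∅
  fail(10) 'eece': from fail(9)=0 chase 'e': 0 ⇒ 7;  out=∅∪out(7)=∅
  fail(16) 'eacc': from fail(15)=0 chase 'c': 0 ⇒ 0;  out=∅∪out(0)=∅
  fail(5) 'decdd': from fail(4)=1 chase 'd': 1 ⇒ 19;  out=∅∪out(19)=∅
  fail(11) 'eeceb': from fail(10)=7 chase 'b': 7 ⇒ 12;  out={1}∪out(12)={1}
  fail(17) 'eaccd': from fail(16)=0 chase 'd': 0 ⇒ 1;  out=∅∪out(1)=∅
  fail(6) 'decdda': from fail(5)=19 chase 'a': 19 ⇒ 20;  out={0}∪out(20)={0,4}
  fail(18) 'eaccdd': from fail(17)=1 chase 'd': 1 ⇒ 19;  out={3}∪out(19)={3}

Text stream:
[0] read 'd'  n0⇒n1
[1] read 'd'  n1⇒n19
[2] read 'd'  n19⇒n19 ·f
[3] read 'a'  n19⇒n20  ** P4@[1:3]
[4] read 'a'  n20⇒n0 ·f
[5] read 'b'  n0⇒n0
[6] read 'e'  n0⇒n7
[7] read 'a'  n7⇒n14
[8] read 'a'  n14⇒n0 ·f
[9] read 'c'  n0⇒n0
[10] read 'e'  n0⇒n7
[11] read 'e'  n7⇒n8
[12] read 'e'  n8⇒n8 ·f
[13] read 'b'  n8⇒n12 ·f
[14] read 'd'  n12⇒n13  ** P2@[12:14]
[15] read 'b'  n13⇒n0 ·f
[16] read 'e'  n0⇒n7
[17] read 'a'  n7⇒n14
[18] read 'c'  n14⇒n15
[19] read 'c'  n15⇒n16
[20] read 'd'  n16⇒n17
[21] read 'd'  n17⇒n18  ** P3@[16:21]
[22] read 'd'  n18⇒n19 ·f
[23] read 'b'  n19⇒n0 ·f
[24] read 'c'  n0⇒n0
[25] read 'e'  n0⇒n7
[26] read 'b'  n7⇒n12
[27] read 'd'  n12⇒n13  ** P2@[25:27]
[28] read 'd'  n13⇒n19 ·f
[29] read 'e'  n19⇒n2 ·f
[30] read 'c'  n2⇒n3
[31] read 'd'  n3⇒n4
[32] read 'd'  n4⇒n5
[33] read 'a'  n5⇒n6  ** P0@[28:33],P4@[31:33]
[34] read 'e'  n6⇒n7 ·f
[35] read 'b'  n7⇒n12
[36] read 'd'  n12⇒n13  ** P2@[34:36]
[37] read 'b'  n13⇒n0 ·f
[38] read 'd'  n0⇒n1
[39] read 'e'  n1⇒n2
[40] read 'b'  n2⇒n12 ·f
[41] read 'd'  n12⇒n13  ** P2@[39:41]
[42] read 'e'  n13⇒n2 ·f
[43] read 'a'  n2⇒n14 ·f
[44] read 'd'  n14⇒n1 ·f
[45] read 'e'  n1⇒n2
[46] read 'c'  n2⇒n3
[47] read 'e'  n3⇒n7 ·f
[48] read 'e'  n7⇒n8
[49] read 'c'  n8⇒n9
[50] read 'e'  n9⇒n10
[51] read 'b'  n10⇒n11  ** P1@[47:51]
[52] read 'a'  n11⇒n0 ·f
[53] read 'a'  n0⇒n0
[54] read 'a'  n0⇒n0
[55] read 'c'  n0⇒n0
[56] read 'd'  n0⇒n1
[57] read 'd'  n1⇒n19
[58] read 'e'  n19⇒n2 ·f
[59] read 'c'  n2⇒n3
[60] read 'd'  n3⇒n4
[61] read 'd'  n4⇒n5
[62] read 'a'  n5⇒n6  ** P0@[57:62],P4@[60:62]
[63] read 'e'  n6⇒n7 ·f
[64] read 'a'  n7⇒n14
[65] read 'c'  n14⇒n15
[66] read 'c'  n15⇒n16
[67] read 'd'  n16⇒n17
[68] read 'd'  n17⇒n18  ** P3@[63:68]
[69] read 'e'  n18⇒n2 ·f
[70] read 'b'  n2⇒n12 ·f
[71] read 'd'  n12⇒n13  ** P2@[69:71]
[72] read 'c'  n13⇒n0 ·f

All matches (sorted): [[3,4],[14,2],[21,3],[27,2],[33,0],[33,4],[36,2],[41,2],[51,1],[62,0],[62,4],[68,3],[71,2]]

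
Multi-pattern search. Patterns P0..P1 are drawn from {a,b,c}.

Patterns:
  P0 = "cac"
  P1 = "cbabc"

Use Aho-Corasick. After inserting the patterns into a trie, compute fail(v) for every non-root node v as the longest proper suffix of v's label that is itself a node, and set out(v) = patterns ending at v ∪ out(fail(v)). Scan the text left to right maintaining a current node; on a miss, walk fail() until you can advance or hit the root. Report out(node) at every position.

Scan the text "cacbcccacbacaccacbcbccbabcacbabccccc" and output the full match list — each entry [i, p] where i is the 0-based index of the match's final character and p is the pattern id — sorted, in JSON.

Construct AC machine:
Trie nodes:
  n0 'ε': c→1
  n1 'c': a→2 b→4
  n2 'ca': c→3
  n3 'cac': ·  [P0 ends]
  n4 'cb': a→5
  n5 'cba': b→6
  n6 'cbab': c→7
  n7 'cbabc': ·  [P1 ends]

BFS fail/out derivation:
  fail(1) 'c': from fail(0)=0 chase 'c': 0 ⇒ 0;  out=∅∪out(0)=∅
  fail(2) 'ca': from fail(1)=0 chase 'a': 0 ⇒ 0;  out=∅∪out(0)=∅
  fail(4) 'cb': from fail(1)=0 chase 'b': 0 ⇒ 0;  out=∅∪out(0)=∅
  fail(3) 'cac': from fail(2)=0 chase 'c': 0 ⇒ 1;  out={0}∪out(1)={0}
  fail(5) 'cba': from fail(4)=0 chase 'a': 0 ⇒ 0;  out=∅∪out(0)=∅
  fail(6) 'cbab': from fail(5)=0 chase 'b': 0 ⇒ 0;  out=∅∪out(0)=∅
  fail(7) 'cbabc': from fail(6)=0 chase 'c': 0 ⇒ 1;  out={1}∪out(1)={1}

Run:
pos 0 'c': at 1
pos 1 'a': at 2
pos 2 'c': at 3  → match P0@[0:2]
pos 3 'b': at 4 (via fail)
pos 4 'c': at 1 (via fail)
pos 5 'c': at 1 (via fail)
pos 6 'c': at 1 (via fail)
pos 7 'a': at 2
pos 8 'c': at 3  → match P0@[6:8]
pos 9 'b': at 4 (via fail)
pos 10 'a': at 5
pos 11 'c': at 1 (via fail)
pos 12 'a': at 2
pos 13 'c': at 3  → match P0@[11:13]
pos 14 'c': at 1 (via fail)
pos 15 'a': at 2
pos 16 'c': at 3  → match P0@[14:16]
pos 17 'b': at 4 (via fail)
pos 18 'c': at 1 (via fail)
pos 19 'b': at 4
pos 20 'c': at 1 (via fail)
pos 21 'c': at 1 (via fail)
pos 22 'b': at 4
pos 23 'a': at 5
pos 24 'b': at 6
pos 25 'c': at 7  → match P1@[21:25]
pos 26 'a': at 2 (via fail)
pos 27 'c': at 3  → match P0@[25:27]
pos 28 'b': at 4 (via fail)
pos 29 'a': at 5
pos 30 'b': at 6
pos 31 'c': at 7  → match P1@[27:31]
pos 32 'c': at 1 (via fail)
pos 33 'c': at 1 (via fail)
pos 34 'c': at 1 (via fail)
pos 35 'c': at 1 (via fail)

Result: [[2,0],[8,0],[13,0],[16,0],[25,1],[27,0],[31,1]]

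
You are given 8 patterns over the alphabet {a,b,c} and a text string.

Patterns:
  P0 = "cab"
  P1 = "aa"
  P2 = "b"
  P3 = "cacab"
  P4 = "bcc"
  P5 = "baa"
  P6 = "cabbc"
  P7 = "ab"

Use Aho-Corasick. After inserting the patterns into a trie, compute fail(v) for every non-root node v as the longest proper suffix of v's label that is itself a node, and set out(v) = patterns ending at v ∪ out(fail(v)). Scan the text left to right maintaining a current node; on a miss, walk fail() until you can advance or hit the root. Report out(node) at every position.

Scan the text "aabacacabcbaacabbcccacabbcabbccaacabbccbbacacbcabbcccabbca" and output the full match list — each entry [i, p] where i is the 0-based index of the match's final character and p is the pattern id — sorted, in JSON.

Build automaton:
Trie nodes:
  0='ε' goto a→4 b→6 c→1
  1='c' goto a→2
  2='ca' goto b→3 c→7
  3='cab' goto b→14  ←P0
  4='a' goto a→5 b→16
  5='aa' goto ·  ←P1
  6='b' goto a→12 c→10  ←P2
  7='cac' goto a→8
  8='caca' goto b→9
  9='cacab' goto ·  ←P3
  10='bc' goto c→11
  11='bcc' goto ·  ←P4
  12='ba' goto a→13
  13='baa' goto ·  ←P5
  14='cabb' goto c→15
  15='cabbc' goto ·  ←P6
  16='ab' goto ·  ←P7

BFS fail/out derivation:
  n1('c'): parent n0 fail=0; on 'c' 0 → fail=0;  out ∅∪∅=∅
  n4('a'): parent n0 fail=0; on 'a' 0 → fail=0;  out ∅∪∅=∅
  n6('b'): parent n0 fail=0; on 'b' 0 → fail=0;  out {2}∪∅={2}
  n2('ca'): parent n1 fail=0; on 'a' 0 → fail=4;  out ∅∪∅=∅
  n5('aa'): parent n4 fail=0; on 'a' 0 → fail=4;  out {1}∪∅={1}
  n10('bc'): parent n6 fail=0; on 'c' 0 → fail=1;  out ∅∪∅=∅
  n12('ba'): parent n6 fail=0; on 'a' 0 → fail=4;  out ∅∪∅=∅
  n16('ab'): parent n4 fail=0; on 'b' 0 → fail=6;  out {7}∪{2}={2,7}
  n3('cab'): parent n2 fail=4; on 'b' 4 → fail=16;  out {0}∪{2,7}={0,2,7}
  n7('cac'): parent n2 fail=4; on 'c' 4→0 → fail=1;  out ∅∪∅=∅
  n11('bcc'): parent n10 fail=1; on 'c' 1→0 → fail=1;  out {4}∪∅={4}
  n13('baa'): parent n12 fail=4; on 'a' 4 → fail=5;  out {5}∪{1}={1,5}
  n8('caca'): parent n7 fail=1; on 'a' 1 → fail=2;  out ∅∪∅=∅
  n14('cabb'): parent n3 fail=16; on 'b' 16→6→0 → fail=6;  out ∅∪{2}={2}
  n9('cacab'): parent n8 fail=2; on 'b' 2 → fail=3;  out {3}∪{0,2,7}={0,2,3,7}
  n15('cabbc'): parent n14 fail=6; on 'c' 6 → fail=10;  out {6}∪∅={6}

Run:
pos 0 'a': at 4
pos 1 'a': at 5  ** P1@[0:1]
pos 2 'b': at 16 ·f  ** P2@[2:2],P7@[1:2]
pos 3 'a': at 12 ·f
pos 4 'c': at 1 ·f
pos 5 'a': at 2
pos 6 'c': at 7
pos 7 'a': at 8
pos 8 'b': at 9  ** P0@[6:8],P2@[8:8],P3@[4:8],P7@[7:8]
pos 9 'c': at 10 ·f
pos 10 'b': at 6 ·f  ** P2@[10:10]
pos 11 'a': at 12
pos 12 'a': at 13  ** P1@[11:12],P5@[10:12]
pos 13 'c': at 1 ·f
pos 14 'a': at 2
pos 15 'b': at 3  ** P0@[13:15],P2@[15:15],P7@[14:15]
pos 16 'b': at 14  ** P2@[16:16]
pos 17 'c': at 15  ** P6@[13:17]
pos 18 'c': at 11 ·f  ** P4@[16:18]
pos 19 'c': at 1 ·f
pos 20 'a': at 2
pos 21 'c': at 7
pos 22 'a': at 8
pos 23 'b': at 9  ** P0@[21:23],P2@[23:23],P3@[19:23],P7@[22:23]
pos 24 'b': at 14 ·f  ** P2@[24:24]
pos 25 'c': at 15  ** P6@[21:25]
pos 26 'a': at 2 ·f
pos 27 'b': at 3  ** P0@[25:27],P2@[27:27],P7@[26:27]
pos 28 'b': at 14  ** P2@[28:28]
pos 29 'c': at 15  ** P6@[25:29]
pos 30 'c': at 11 ·f  ** P4@[28:30]
pos 31 'a': at 2 ·f
pos 32 'a': at 5 ·f  ** P1@[31:32]
pos 33 'c': at 1 ·f
pos 34 'a': at 2
pos 35 'b': at 3  ** P0@[33:35],P2@[35:35],P7@[34:35]
pos 36 'b': at 14  ** P2@[36:36]
pos 37 'c': at 15  ** P6@[33:37]
pos 38 'c': at 11 ·f  ** P4@[36:38]
pos 39 'b': at 6 ·f  ** P2@[39:39]
pos 40 'b': at 6 ·f  ** P2@[40:40]
pos 41 'a': at 12
pos 42 'c': at 1 ·f
pos 43 'a': at 2
pos 44 'c': at 7
pos 45 'b': at 6 ·f  ** P2@[45:45]
pos 46 'c': at 10
pos 47 'a': at 2 ·f
pos 48 'b': at 3  ** P0@[46:48],P2@[48:48],P7@[47:48]
pos 49 'b': at 14  ** P2@[49:49]
pos 50 'c': at 15  ** P6@[46:50]
pos 51 'c': at 11 ·f  ** P4@[49:51]
pos 52 'c': at 1 ·f
pos 53 'a': at 2
pos 54 'b': at 3  ** P0@[52:54],P2@[54:54],P7@[53:54]
pos 55 'b': at 14  ** P2@[55:55]
pos 56 'c': at 15  ** P6@[52:56]
pos 57 'a': at 2 ·f

Result: [[1,1],[2,2],[2,7],[8,0],[8,2],[8,3],[8,7],[10,2],[12,1],[12,5],[15,0],[15,2],[15,7],[16,2],[17,6],[18,4],[23,0],[23,2],[23,3],[23,7],[24,2],[25,6],[27,0],[27,2],[27,7],[28,2],[29,6],[30,4],[32,1],[35,0],[35,2],[35,7],[36,2],[37,6],[38,4],[39,2],[40,2],[45,2],[48,0],[48,2],[48,7],[49,2],[50,6],[51,4],[54,0],[54,2],[54,7],[55,2],[56,6]]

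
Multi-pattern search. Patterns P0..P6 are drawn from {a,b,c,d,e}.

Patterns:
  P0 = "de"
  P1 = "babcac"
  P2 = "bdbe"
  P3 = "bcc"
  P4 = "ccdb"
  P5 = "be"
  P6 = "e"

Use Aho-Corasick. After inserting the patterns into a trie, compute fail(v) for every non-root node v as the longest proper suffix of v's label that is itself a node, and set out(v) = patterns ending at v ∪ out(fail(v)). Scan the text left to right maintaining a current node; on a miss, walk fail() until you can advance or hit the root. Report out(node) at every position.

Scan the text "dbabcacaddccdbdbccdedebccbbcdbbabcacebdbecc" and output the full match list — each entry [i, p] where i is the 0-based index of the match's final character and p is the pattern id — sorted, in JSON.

Build:
Trie (insert patterns):
  0='ε' goto b→3 c→14 d→1 e→19
  1='d' goto e→2
  2='de' goto ·  ←P0
  3='b' goto a→4 c→12 d→9 e→18
  4='ba' goto b→5
  5='bab' goto c→6
  6='babc' goto a→7
  7='babca' goto c→8
  8='babcac' goto ·  ←P1
  9='bd' goto b→10
  10='bdb' goto e→11
  11='bdbe' goto ·  ←P2
  12='bc' goto c→13
  13='bcc' goto ·  ←P3
  14='c' goto c→15
  15='cc' goto d→16
  16='ccd' goto b→17
  17='ccdb' goto ·  ←P4
  18='be' goto ·  ←P5
  19='e' goto ·  ←P6

BFS fail/out derivation:
  fail(1) 'd': from fail(0)=0 chase 'd': 0 ⇒ 0;  out=∅∪out(0)=∅
  fail(3) 'b': from fail(0)=0 chase 'b': 0 ⇒ 0;  out=∅∪out(0)=∅
  fail(14) 'c': from fail(0)=0 chase 'c': 0 ⇒ 0;  out=∅∪out(0)=∅
  fail(19) 'e': from fail(0)=0 chase 'e': 0 ⇒ 0;  out={6}∪out(0)={6}
  fail(2) 'de': from fail(1)=0 chase 'e': 0 ⇒ 19;  out={0}∪out(19)={0,6}
  fail(4) 'ba': from fail(3)=0 chase 'a': 0 ⇒ 0;  out=∅∪out(0)=∅
  fail(9) 'bd': from fail(3)=0 chase 'd': 0 ⇒ 1;  out=∅∪out(1)=∅
  fail(12) 'bc': from fail(3)=0 chase 'c': 0 ⇒ 14;  out=∅∪out(14)=∅
  fail(15) 'cc': from fail(14)=0 chase 'c': 0 ⇒ 14;  out=∅∪out(14)=∅
  fail(18) 'be': from fail(3)=0 chase 'e': 0 ⇒ 19;  out={5}∪out(19)={5,6}
  fail(5) 'bab': from fail(4)=0 chase 'b': 0 ⇒ 3;  out=∅∪out(3)=∅
  fail(10) 'bdb': from fail(9)=1 chase 'b': 1→0 ⇒ 3;  out=∅∪out(3)=∅
  fail(13) 'bcc': from fail(12)=14 chase 'c': 14 ⇒ 15;  out={3}∪out(15)={3}
  fail(16) 'ccd': from fail(15)=14 chase 'd': 14→0 ⇒ 1;  out=∅∪out(1)=∅
  fail(6) 'babc': from fail(5)=3 chase 'c': 3 ⇒ 12;  out=∅∪out(12)=∅
  fail(11) 'bdbe': from fail(10)=3 chase 'e': 3 ⇒ 18;  out={2}∪out(18)={2,5,6}
  fail(17) 'ccdb': from fail(16)=1 chase 'b': 1→0 ⇒ 3;  out={4}∪out(3)={4}
  fail(7) 'babca': from fail(6)=12 chase 'a': 12→14→0 ⇒ 0;  out=∅∪out(0)=∅
  fail(8) 'babcac': from fail(7)=0 chase 'c': 0 ⇒ 14;  out={1}∪out(14)={1}

Text stream:
i=0 'd': node 0→1
i=1 'b': node 1→3 (via fail)
i=2 'a': node 3→4
i=3 'b': node 4→5
i=4 'c': node 5→6
i=5 'a': node 6→7
i=6 'c': node 7→8  ** P1@[1:6]
i=7 'a': node 8→0 (via fail)
i=8 'd': node 0→1
i=9 'd': node 1→1 (via fail)
i=10 'c': node 1→14 (via fail)
i=11 'c': node 14→15
i=12 'd': node 15→16
i=13 'b': node 16→17  ** P4@[10:13]
i=14 'd': node 17→9 (via fail)
i=15 'b': node 9→10
i=16 'c': node 10→12 (via fail)
i=17 'c': node 12→13  ** P3@[15:17]
i=18 'd': node 13→16 (via fail)
i=19 'e': node 16→2 (via fail)  ** P0@[18:19],P6@[19:19]
i=20 'd': node 2→1 (via fail)
i=21 'e': node 1→2  ** P0@[20:21],P6@[21:21]
i=22 'b': node 2→3 (via fail)
i=23 'c': node 3→12
i=24 'c': node 12→13  ** P3@[22:24]
i=25 'b': node 13→3 (via fail)
i=26 'b': node 3→3 (via fail)
i=27 'c': node 3→12
i=28 'd': node 12→1 (via fail)
i=29 'b': node 1→3 (via fail)
i=30 'b': node 3→3 (via fail)
i=31 'a': node 3→4
i=32 'b': node 4→5
i=33 'c': node 5→6
i=34 'a': node 6→7
i=35 'c': node 7→8  ** P1@[30:35]
i=36 'e': node 8→19 (via fail)  ** P6@[36:36]
i=37 'b': node 19→3 (via fail)
i=38 'd': node 3→9
i=39 'b': node 9→10
i=40 'e': node 10→11  ** P2@[37:40],P5@[39:40],P6@[40:40]
i=41 'c': node 11→14 (via fail)
i=42 'c': node 14→15

All matches (sorted): [[6,1],[13,4],[17,3],[19,0],[19,6],[21,0],[21,6],[24,3],[35,1],[36,6],[40,2],[40,5],[40,6]]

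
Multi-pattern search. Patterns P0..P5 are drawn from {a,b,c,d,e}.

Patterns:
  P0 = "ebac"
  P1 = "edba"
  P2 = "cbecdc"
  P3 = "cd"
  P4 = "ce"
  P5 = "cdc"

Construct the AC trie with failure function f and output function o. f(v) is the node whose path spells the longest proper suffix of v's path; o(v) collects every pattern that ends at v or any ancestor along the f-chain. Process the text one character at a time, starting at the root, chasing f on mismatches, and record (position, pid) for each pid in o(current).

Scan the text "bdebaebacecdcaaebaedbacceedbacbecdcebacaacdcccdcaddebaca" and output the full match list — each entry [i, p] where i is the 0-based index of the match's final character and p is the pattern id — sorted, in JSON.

Build automaton:
Trie (insert patterns):
  n0 'ε': c→8 e→1
  n1 'e': b→2 d→5
  n2 'eb': a→3
  n3 'eba': c→4
  n4 'ebac': ·  [P0 ends]
  n5 'ed': b→6
  n6 'edb': a→7
  n7 'edba': ·  [P1 ends]
  n8 'c': b→9 d→14 e→15
  n9 'cb': e→10
  n10 'cbe': c→11
  n11 'cbec': d→12
  n12 'cbecd': c→13
  n13 'cbecdc': ·  [P2 ends]
  n14 'cd': c→16  [P3 ends]
  n15 'ce': ·  [P4 ends]
  n16 'cdc': ·  [P5 ends]

BFS fail/out derivation:
  fail(1) 'e': from fail(0)=0 chase 'e': 0 ⇒ 0;  out=∅∪out(0)=∅
  fail(8) 'c': from fail(0)=0 chase 'c': 0 ⇒ 0;  out=∅∪out(0)=∅
  fail(2) 'eb': from fail(1)=0 chase 'b': 0 ⇒ 0;  out=∅∪out(0)=∅
  fail(5) 'ed': from fail(1)=0 chase 'd': 0 ⇒ 0;  out=∅∪out(0)=∅
  fail(9) 'cb': from fail(8)=0 chase 'b': 0 ⇒ 0;  out=∅∪out(0)=∅
  fail(14) 'cd': from fail(8)=0 chase 'd': 0 ⇒ 0;  out={3}∪out(0)={3}
  fail(15) 'ce': from fail(8)=0 chase 'e': 0 ⇒ 1;  out={4}∪out(1)={4}
  fail(3) 'eba': from fail(2)=0 chase 'a': 0 ⇒ 0;  out=∅∪out(0)=∅
  fail(6) 'edb': from fail(5)=0 chase 'b': 0 ⇒ 0;  out=∅∪out(0)=∅
  fail(10) 'cbe': from fail(9)=0 chase 'e': 0 ⇒ 1;  out=∅∪out(1)=∅
  fail(16) 'cdc': from fail(14)=0 chase 'c': 0 ⇒ 8;  out={5}∪out(8)={5}
  fail(4) 'ebac': from fail(3)=0 chase 'c': 0 ⇒ 8;  out={0}∪out(8)={0}
  fail(7) 'edba': from fail(6)=0 chase 'a': 0 ⇒ 0;  out={1}∪out(0)={1}
  fail(11) 'cbec': from fail(10)=1 chase 'c': 1→0 ⇒ 8;  out=∅∪out(8)=∅
  fail(12) 'cbecd': from fail(11)=8 chase 'd': 8 ⇒ 14;  out=∅∪out(14)={3}
  fail(13) 'cbecdc': from fail(12)=14 chase 'c': 14 ⇒ 16;  out={2}∪out(16)={2,5}

Scan:
[0] read 'b'  n0⇒n0
[1] read 'd'  n0⇒n0
[2] read 'e'  n0⇒n1
[3] read 'b'  n1⇒n2
[4] read 'a'  n2⇒n3
[5] read 'e'  n3⇒n1 (fail-walked)
[6] read 'b'  n1⇒n2
[7] read 'a'  n2⇒n3
[8] read 'c'  n3⇒n4  ** P0@[5:8]
[9] read 'e'  n4⇒n15 (fail-walked)  ** P4@[8:9]
[10] read 'c'  n15⇒n8 (fail-walked)
[11] read 'd'  n8⇒n14  ** P3@[10:11]
[12] read 'c'  n14⇒n16  ** P5@[10:12]
[13] read 'a'  n16⇒n0 (fail-walked)
[14] read 'a'  n0⇒n0
[15] read 'e'  n0⇒n1
[16] read 'b'  n1⇒n2
[17] read 'a'  n2⇒n3
[18] read 'e'  n3⇒n1 (fail-walked)
[19] read 'd'  n1⇒n5
[20] read 'b'  n5⇒n6
[21] read 'a'  n6⇒n7  ** P1@[18:21]
[22] read 'c'  n7⇒n8 (fail-walked)
[23] read 'c'  n8⇒n8 (fail-walked)
[24] read 'e'  n8⇒n15  ** P4@[23:24]
[25] read 'e'  n15⇒n1 (fail-walked)
[26] read 'd'  n1⇒n5
[27] read 'b'  n5⇒n6
[28] read 'a'  n6⇒n7  ** P1@[25:28]
[29] read 'c'  n7⇒n8 (fail-walked)
[30] read 'b'  n8⇒n9
[31] read 'e'  n9⇒n10
[32] read 'c'  n10⇒n11
[33] read 'd'  n11⇒n12  ** P3@[32:33]
[34] read 'c'  n12⇒n13  ** P2@[29:34],P5@[32:34]
[35] read 'e'  n13⇒n15 (fail-walked)  ** P4@[34:35]
[36] read 'b'  n15⇒n2 (fail-walked)
[37] read 'a'  n2⇒n3
[38] read 'c'  n3⇒n4  ** P0@[35:38]
[39] read 'a'  n4⇒n0 (fail-walked)
[40] read 'a'  n0⇒n0
[41] read 'c'  n0⇒n8
[42] read 'd'  n8⇒n14  ** P3@[41:42]
[43] read 'c'  n14⇒n16  ** P5@[41:43]
[44] read 'c'  n16⇒n8 (fail-walked)
[45] read 'c'  n8⇒n8 (fail-walked)
[46] read 'd'  n8⇒n14  ** P3@[45:46]
[47] read 'c'  n14⇒n16  ** P5@[45:47]
[48] read 'a'  n16⇒n0 (fail-walked)
[49] read 'd'  n0⇒n0
[50] read 'd'  n0⇒n0
[51] read 'e'  n0⇒n1
[52] read 'b'  n1⇒n2
[53] read 'a'  n2⇒n3
[54] read 'c'  n3⇒n4  ** P0@[51:54]
[55] read 'a'  n4⇒n0 (fail-walked)

All matches (sorted): [[8,0],[9,4],[11,3],[12,5],[21,1],[24,4],[28,1],[33,3],[34,2],[34,5],[35,4],[38,0],[42,3],[43,5],[46,3],[47,5],[54,0]]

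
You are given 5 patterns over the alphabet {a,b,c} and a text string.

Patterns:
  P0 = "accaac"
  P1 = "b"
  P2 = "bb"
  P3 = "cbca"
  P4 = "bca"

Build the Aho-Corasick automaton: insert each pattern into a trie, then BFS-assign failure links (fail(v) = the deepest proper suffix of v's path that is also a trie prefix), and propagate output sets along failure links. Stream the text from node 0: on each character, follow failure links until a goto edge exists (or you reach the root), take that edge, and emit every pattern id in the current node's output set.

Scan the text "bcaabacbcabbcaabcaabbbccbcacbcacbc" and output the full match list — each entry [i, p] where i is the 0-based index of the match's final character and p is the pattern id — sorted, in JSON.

Build automaton:
Trie nodes:
  0='ε' goto a→1 b→7 c→9
  1='a' goto c→2
  2='ac' goto c→3
  3='acc' goto a→4
  4='acca' goto a→5
  5='accaa' goto c→6
  6='accaac' goto ·  [P0 ends]
  7='b' goto b→8 c→13  [P1 ends]
  8='bb' goto ·  [P2 ends]
  9='c' goto b→10
  10='cb' goto c→11
  11='cbc' goto a→12
  12='cbca' goto ·  [P3 ends]
  13='bc' goto a→14
  14='bca' goto ·  [P4 ends]

BFS fail/out derivation:
  n1('a'): parent n0 fail=0; on 'a' 0 → fail=0;  out ∅∪∅=∅
  n7('b'): parent n0 fail=0; on 'b' 0 → fail=0;  out {1}∪∅={1}
  n9('c'): parent n0 fail=0; on 'c' 0 → fail=0;  out ∅∪∅=∅
  n2('ac'): parent n1 fail=0; on 'c' 0 → fail=9;  out ∅∪∅=∅
  n8('bb'): parent n7 fail=0; on 'b' 0 → fail=7;  out {2}∪{1}={1,2}
  n10('cb'): parent n9 fail=0; on 'b' 0 → fail=7;  out ∅∪{1}={1}
  n13('bc'): parent n7 fail=0; on 'c' 0 → fail=9;  out ∅∪∅=∅
  n3('acc'): parent n2 fail=9; on 'c' 9→0 → fail=9;  out ∅∪∅=∅
  n11('cbc'): parent n10 fail=7; on 'c' 7 → fail=13;  out ∅∪∅=∅
  n14('bca'): parent n13 fail=9; on 'a' 9→0 → fail=1;  out {4}∪∅={4}
  n4('acca'): parent n3 fail=9; on 'a' 9→0 → fail=1;  out ∅∪∅=∅
  n12('cbca'): parent n11 fail=13; on 'a' 13 → fail=14;  out {3}∪{4}={3,4}
  n5('accaa'): parent n4 fail=1; on 'a' 1→0 → fail=1;  out ∅∪∅=∅
  n6('accaac'): parent n5 fail=1; on 'c' 1 → fail=2;  out {0}∪∅={0}

Text stream:
[0] read 'b'  n0⇒n7  ** P1@[0:0]
[1] read 'c'  n7⇒n13
[2] read 'a'  n13⇒n14  ** P4@[0:2]
[3] read 'a'  n14⇒n1 (fail-walked)
[4] read 'b'  n1⇒n7 (fail-walked)  ** P1@[4:4]
[5] read 'a'  n7⇒n1 (fail-walked)
[6] read 'c'  n1⇒n2
[7] read 'b'  n2⇒n10 (fail-walked)  ** P1@[7:7]
[8] read 'c'  n10⇒n11
[9] read 'a'  n11⇒n12  ** P3@[6:9],P4@[7:9]
[10] read 'b'  n12⇒n7 (fail-walked)  ** P1@[10:10]
[11] read 'b'  n7⇒n8  ** P1@[11:11],P2@[10:11]
[12] read 'c'  n8⇒n13 (fail-walked)
[13] read 'a'  n13⇒n14  ** P4@[11:13]
[14] read 'a'  n14⇒n1 (fail-walked)
[15] read 'b'  n1⇒n7 (fail-walked)  ** P1@[15:15]
[16] read 'c'  n7⇒n13
[17] read 'a'  n13⇒n14  ** P4@[15:17]
[18] read 'a'  n14⇒n1 (fail-walked)
[19] read 'b'  n1⇒n7 (fail-walked)  ** P1@[19:19]
[20] read 'b'  n7⇒n8  ** P1@[20:20],P2@[19:20]
[21] read 'b'  n8⇒n8 (fail-walked)  ** P1@[21:21],P2@[20:21]
[22] read 'c'  n8⇒n13 (fail-walked)
[23] read 'c'  n13⇒n9 (fail-walked)
[24] read 'b'  n9⇒n10  ** P1@[24:24]
[25] read 'c'  n10⇒n11
[26] read 'a'  n11⇒n12  ** P3@[23:26],P4@[24:26]
[27] read 'c'  n12⇒n2 (fail-walked)
[28] read 'b'  n2⇒n10 (fail-walked)  ** P1@[28:28]
[29] read 'c'  n10⇒n11
[30] read 'a'  n11⇒n12  ** P3@[27:30],P4@[28:30]
[31] read 'c'  n12⇒n2 (fail-walked)
[32] read 'b'  n2⇒n10 (fail-walked)  ** P1@[32:32]
[33] read 'c'  n10⇒n11

Result: [[0,1],[2,4],[4,1],[7,1],[9,3],[9,4],[10,1],[11,1],[11,2],[13,4],[15,1],[17,4],[19,1],[20,1],[20,2],[21,1],[21,2],[24,1],[26,3],[26,4],[28,1],[30,3],[30,4],[32,1]]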